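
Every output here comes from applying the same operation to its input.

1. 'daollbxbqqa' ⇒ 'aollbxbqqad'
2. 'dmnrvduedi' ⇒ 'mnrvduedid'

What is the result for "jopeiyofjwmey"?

Looking at the pairs, the operation is to move the first character to the end.
On "jopeiyofjwmey" that produces "opeiyofjwmeyj".

opeiyofjwmeyj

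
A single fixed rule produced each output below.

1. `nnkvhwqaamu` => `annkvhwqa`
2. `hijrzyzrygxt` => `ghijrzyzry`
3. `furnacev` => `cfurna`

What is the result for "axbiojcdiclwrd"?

The rule is to delete the last 2 characters, then move the last character to the front.
"axbiojcdiclwrd" → "axbiojcdiclw" → "waxbiojcdicl".

waxbiojcdicl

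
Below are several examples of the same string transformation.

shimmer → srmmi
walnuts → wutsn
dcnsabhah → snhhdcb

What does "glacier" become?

rlige

The pattern: sort the characters into reverse alphabetical order, then delete the last 2 characters.
"glacier" → "rlige".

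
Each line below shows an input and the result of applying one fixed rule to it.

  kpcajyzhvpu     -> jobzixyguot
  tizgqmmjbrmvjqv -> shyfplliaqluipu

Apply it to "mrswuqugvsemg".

The pattern: shift every letter 1 place backward in the alphabet (wrapping around).
So "mrswuqugvsemg" becomes "lqrvtptfurdlf".

lqrvtptfurdlf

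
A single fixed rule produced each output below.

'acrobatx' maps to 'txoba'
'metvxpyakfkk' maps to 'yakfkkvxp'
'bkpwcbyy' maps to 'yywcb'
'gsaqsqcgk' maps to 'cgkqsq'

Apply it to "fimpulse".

The rule is to delete the first 3 characters, then move the first 3 characters to the end (rotate left by 3).
Starting from "fimpulse": after the first operation, "pulse"; after the second, "sepul".

sepul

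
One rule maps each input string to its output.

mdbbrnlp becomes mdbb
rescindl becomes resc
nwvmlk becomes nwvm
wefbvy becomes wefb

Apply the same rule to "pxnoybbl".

Looking at the pairs, the operation is to keep only the first 4 characters.
Applying that to "pxnoybbl" gives "pxno".

pxno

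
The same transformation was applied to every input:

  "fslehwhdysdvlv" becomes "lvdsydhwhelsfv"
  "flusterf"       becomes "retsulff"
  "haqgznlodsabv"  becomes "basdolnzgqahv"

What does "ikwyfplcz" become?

clpfywkiz

What's happening: move the last character to the front, then reverse the string.
Applying both steps to "ikwyfplcz": "zikwyfplc", then "clpfywkiz".
(Check on "flusterf": → "ffluster" → "retsulff" ✓)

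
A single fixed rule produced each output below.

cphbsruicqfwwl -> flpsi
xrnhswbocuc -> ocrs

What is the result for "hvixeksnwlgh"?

Rule — keep one character in every 3, starting at position 2 (positions 2nd, 5th, 8th, ...), then move the last 2 characters to the front (rotate right by 2).
For "hvixeksnwlgh", step one produces "veng"; step two turns that into "ngve".
(Check on "xrnhswbocuc": → "rsoc" → "ocrs" ✓)

ngve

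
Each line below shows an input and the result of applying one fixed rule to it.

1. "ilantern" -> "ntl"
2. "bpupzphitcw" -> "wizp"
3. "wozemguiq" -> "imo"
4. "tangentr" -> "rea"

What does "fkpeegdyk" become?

Looking at the pairs, the operation is to keep one character in every 3, starting at position 2 (positions 2nd, 5th, 8th, ...), then reverse the string.
Starting from "fkpeegdyk": after the first operation, "key"; after the second, "yek".
(Check on "wozemguiq": → "omi" → "imo" ✓)

yek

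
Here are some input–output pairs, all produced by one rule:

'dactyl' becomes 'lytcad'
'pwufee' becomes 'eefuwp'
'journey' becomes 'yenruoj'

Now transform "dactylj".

The pattern: reverse the string.
On "dactylj" that produces "jlytcad".

jlytcad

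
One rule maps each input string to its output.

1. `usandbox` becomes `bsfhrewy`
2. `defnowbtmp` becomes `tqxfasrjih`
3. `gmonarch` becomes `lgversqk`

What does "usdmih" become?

Looking at the pairs, the operation is to reverse the string, then shift every letter 4 places forward in the alphabet (wrapping around).
"usdmih" → "himdsu" → "lmqhwy".

lmqhwy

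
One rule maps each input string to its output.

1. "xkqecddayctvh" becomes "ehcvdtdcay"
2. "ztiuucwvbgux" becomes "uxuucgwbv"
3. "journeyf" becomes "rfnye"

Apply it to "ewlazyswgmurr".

arzryusmwg

The transformation: delete the first 3 characters, then take characters alternately from the front and the back (1st, last, 2nd, 2nd-last, ...).
Applying both steps to "ewlazyswgmurr": "azyswgmurr", then "arzryusmwg".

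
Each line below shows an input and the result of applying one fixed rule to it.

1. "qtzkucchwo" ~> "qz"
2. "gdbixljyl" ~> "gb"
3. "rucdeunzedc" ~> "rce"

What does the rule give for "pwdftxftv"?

pd

In each case the input is transformed by: keep every other character starting from the first (positions 1st, 3rd, 5th, ...), then delete the last 3 characters.
"pwdftxftv" → "pdtfv" → "pd".
(Check on "qtzkucchwo": → "qzucw" → "qz" ✓)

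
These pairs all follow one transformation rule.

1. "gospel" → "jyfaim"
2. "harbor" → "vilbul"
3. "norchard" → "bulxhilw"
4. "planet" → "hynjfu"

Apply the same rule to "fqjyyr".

sslzkd

The rule is to swap the front and back halves of the string, then shift every letter 6 places backward in the alphabet (wrapping around).
On "fqjyyr" that produces "sslzkd".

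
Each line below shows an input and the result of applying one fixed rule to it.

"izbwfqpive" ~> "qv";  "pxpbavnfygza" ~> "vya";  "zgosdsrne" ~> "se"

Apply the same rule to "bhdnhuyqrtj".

ur

Each output is the input with this applied: keep one character in every 3, starting at position 3 (positions 3rd, 6th, 9th, ...), then delete the first character.
Working it through for "bhdnhuyqrtj": intermediate "dur", final "ur".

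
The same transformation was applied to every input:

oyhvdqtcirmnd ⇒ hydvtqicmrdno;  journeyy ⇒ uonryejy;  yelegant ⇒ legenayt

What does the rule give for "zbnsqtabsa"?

nbqsatsbza

The pattern: move the first character to the end, then swap each adjacent pair of characters (1↔2, 3↔4, ...).
For "zbnsqtabsa", step one produces "bnsqtabsaz"; step two turns that into "nbqsatsbza".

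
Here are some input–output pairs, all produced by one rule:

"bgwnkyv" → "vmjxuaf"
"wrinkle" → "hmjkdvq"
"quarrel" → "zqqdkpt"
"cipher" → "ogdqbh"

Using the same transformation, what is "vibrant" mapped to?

In each case the input is transformed by: move the first 2 characters to the end (rotate left by 2), then shift every letter 1 place backward in the alphabet (wrapping around).
Applying both steps to "vibrant": "brantvi", then "aqzmsuh".

aqzmsuh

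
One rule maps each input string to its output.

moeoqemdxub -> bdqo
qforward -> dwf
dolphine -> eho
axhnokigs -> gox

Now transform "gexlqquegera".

Looking at the pairs, the operation is to keep one character in every 3, starting at position 2 (positions 2nd, 5th, 8th, ...), then reverse the string.
Applying both steps to "gexlqquegera": "eqer", then "reqe".

reqe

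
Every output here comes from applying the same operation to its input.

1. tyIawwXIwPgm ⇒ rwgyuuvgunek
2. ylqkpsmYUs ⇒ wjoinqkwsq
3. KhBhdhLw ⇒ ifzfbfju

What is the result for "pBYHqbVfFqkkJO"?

nzwfoztddoiihm

Each output is the input with this applied: shift every letter 2 places backward in the alphabet (wrapping around), then convert every letter to lowercase.
So "pBYHqbVfFqkkJO" becomes "nzwfoztddoiihm".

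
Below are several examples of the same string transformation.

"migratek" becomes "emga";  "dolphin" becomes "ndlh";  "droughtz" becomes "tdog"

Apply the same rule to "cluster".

rcut

The rule is to keep every other character starting from the first (positions 1st, 3rd, 5th, ...), then move the last character to the front.
"cluster" → "cutr" → "rcut".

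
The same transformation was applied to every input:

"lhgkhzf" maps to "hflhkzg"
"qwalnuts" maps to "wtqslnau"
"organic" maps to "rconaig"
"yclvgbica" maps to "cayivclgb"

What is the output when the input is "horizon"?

onhzior

Each output is the input with this applied: swap each adjacent pair of characters (1↔2, 3↔4, ...), then take characters alternately from the front and the back (1st, last, 2nd, 2nd-last, ...).
For "horizon", step one produces "ohirozn"; step two turns that into "onhzior".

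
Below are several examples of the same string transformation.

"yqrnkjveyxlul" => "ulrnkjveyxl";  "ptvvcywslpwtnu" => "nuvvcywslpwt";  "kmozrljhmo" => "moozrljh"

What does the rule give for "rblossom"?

omloss

The rule is to delete the first 2 characters, then move the last 2 characters to the front (rotate right by 2).
For "rblossom", step one produces "lossom"; step two turns that into "omloss".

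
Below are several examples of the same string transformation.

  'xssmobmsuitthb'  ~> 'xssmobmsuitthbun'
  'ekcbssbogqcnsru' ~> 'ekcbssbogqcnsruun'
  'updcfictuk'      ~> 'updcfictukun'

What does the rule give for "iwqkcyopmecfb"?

iwqkcyopmecfbun

The transformation: append "un".
On "iwqkcyopmecfb" that produces "iwqkcyopmecfbun".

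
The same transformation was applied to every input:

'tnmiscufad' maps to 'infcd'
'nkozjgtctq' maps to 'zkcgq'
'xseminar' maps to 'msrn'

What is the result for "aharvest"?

rhte

Rule — keep every other character starting from the second (positions 2nd, 4th, 6th, ...), then swap each adjacent pair of characters (1↔2, 3↔4, ...).
For "aharvest", step one produces "hret"; step two turns that into "rhte".
(Check on "nkozjgtctq": → "kzgcq" → "zkcgq" ✓)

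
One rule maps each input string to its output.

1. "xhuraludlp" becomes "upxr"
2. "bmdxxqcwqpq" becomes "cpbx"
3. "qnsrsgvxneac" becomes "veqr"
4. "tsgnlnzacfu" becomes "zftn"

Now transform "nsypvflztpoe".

Looking at the pairs, the operation is to keep one character in every 3, starting at position 1 (positions 1st, 4th, 7th, ...), then swap the front and back halves of the string.
Applying both steps to "nsypvflztpoe": "nplp", then "lpnp".

lpnp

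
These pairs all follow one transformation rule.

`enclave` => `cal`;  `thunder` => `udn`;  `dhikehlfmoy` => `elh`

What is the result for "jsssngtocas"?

Looking at the pairs, the operation is to take characters alternately from the front and the back (1st, last, 2nd, 2nd-last, ...), then keep only the last 3 characters.
For "jsssngtocas", step one produces "jssascsontg"; step two turns that into "ntg".

ntg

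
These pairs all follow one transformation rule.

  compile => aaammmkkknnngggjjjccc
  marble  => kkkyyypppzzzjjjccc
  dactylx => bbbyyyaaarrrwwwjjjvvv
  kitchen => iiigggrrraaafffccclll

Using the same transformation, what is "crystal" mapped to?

aaapppwwwqqqrrryyyjjj

What's happening: shift every letter 2 places backward in the alphabet (wrapping around), then repeat every character 3 times.
On "crystal": the first step gives "apwqryj", and the second then gives "aaapppwwwqqqrrryyyjjj".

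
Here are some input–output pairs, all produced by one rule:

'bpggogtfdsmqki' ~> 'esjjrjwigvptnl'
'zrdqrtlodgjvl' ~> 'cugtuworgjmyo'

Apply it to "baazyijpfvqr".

The rule is to shift every letter 3 places forward in the alphabet (wrapping around).
"baazyijpfvqr" → "eddcblmsiytu".

eddcblmsiytu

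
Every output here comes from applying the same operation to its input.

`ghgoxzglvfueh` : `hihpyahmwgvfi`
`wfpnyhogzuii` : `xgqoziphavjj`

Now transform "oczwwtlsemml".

The transformation: shift every letter 1 place forward in the alphabet (wrapping around).
For "oczwwtlsemml" the result is "pdaxxumtfnnm".

pdaxxumtfnnm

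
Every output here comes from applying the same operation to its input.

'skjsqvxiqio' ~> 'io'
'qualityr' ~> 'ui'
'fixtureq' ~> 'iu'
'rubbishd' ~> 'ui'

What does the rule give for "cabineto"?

What's happening: keep one character in every 3, starting at position 2 (positions 2nd, 5th, 8th, ...), then keep only the vowels.
Working it through for "cabineto": intermediate "ano", final "ao".

ao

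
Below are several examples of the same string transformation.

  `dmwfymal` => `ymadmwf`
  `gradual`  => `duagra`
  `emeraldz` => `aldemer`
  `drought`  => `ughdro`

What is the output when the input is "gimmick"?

The pattern: delete the last character, then move the last 3 characters to the front (rotate right by 3).
"gimmick" → "gimmic" → "micgim".

micgim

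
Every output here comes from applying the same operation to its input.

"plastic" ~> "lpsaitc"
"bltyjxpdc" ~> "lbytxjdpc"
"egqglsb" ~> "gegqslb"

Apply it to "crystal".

The pattern: swap each adjacent pair of characters (1↔2, 3↔4, ...).
"crystal" → "rcsyatl".

rcsyatl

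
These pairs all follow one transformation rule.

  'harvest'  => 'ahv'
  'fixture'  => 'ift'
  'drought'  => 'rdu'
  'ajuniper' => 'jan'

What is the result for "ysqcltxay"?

syc

The pattern: swap each adjacent pair of characters (1↔2, 3↔4, ...), then keep only the first 3 characters.
"ysqcltxay" → "sycqtlaxy" → "syc".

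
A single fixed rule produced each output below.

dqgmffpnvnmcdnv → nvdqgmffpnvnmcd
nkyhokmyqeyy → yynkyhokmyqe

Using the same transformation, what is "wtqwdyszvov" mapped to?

Each output is the input with this applied: move the last 2 characters to the front (rotate right by 2).
Applying that to "wtqwdyszvov" gives "ovwtqwdyszv".

ovwtqwdyszv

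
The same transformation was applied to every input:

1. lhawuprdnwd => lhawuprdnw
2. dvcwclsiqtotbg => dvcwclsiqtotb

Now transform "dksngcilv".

dksngcil

The pattern: delete the last character.
"dksngcilv" → "dksngcil".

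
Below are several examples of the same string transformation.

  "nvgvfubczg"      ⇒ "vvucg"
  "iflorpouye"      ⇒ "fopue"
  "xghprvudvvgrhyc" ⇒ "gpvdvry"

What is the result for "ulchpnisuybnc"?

lhnsyn

In each case the input is transformed by: keep every other character starting from the second (positions 2nd, 4th, 6th, ...).
For "ulchpnisuybnc" the result is "lhnsyn".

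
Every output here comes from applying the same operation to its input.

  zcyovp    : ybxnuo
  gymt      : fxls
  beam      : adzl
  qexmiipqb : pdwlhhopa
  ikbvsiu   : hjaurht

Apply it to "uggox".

The rule is to shift every letter 1 place backward in the alphabet (wrapping around).
So "uggox" becomes "tffnw".

tffnw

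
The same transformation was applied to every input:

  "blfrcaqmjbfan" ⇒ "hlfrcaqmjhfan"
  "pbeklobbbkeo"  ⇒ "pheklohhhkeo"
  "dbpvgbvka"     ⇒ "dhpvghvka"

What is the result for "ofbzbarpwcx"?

ofhzharpwcx

Each output is the input with this applied: replace every "b" with "h".
Doing the same to "ofbzbarpwcx": "ofhzharpwcx".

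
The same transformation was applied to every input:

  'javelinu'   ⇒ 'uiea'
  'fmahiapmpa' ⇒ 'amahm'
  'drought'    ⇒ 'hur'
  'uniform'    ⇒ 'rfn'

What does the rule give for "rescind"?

nce

The pattern: keep every other character starting from the second (positions 2nd, 4th, 6th, ...), then reverse the string.
"rescind" → "nce".
(Check on "drought": → "ruh" → "hur" ✓)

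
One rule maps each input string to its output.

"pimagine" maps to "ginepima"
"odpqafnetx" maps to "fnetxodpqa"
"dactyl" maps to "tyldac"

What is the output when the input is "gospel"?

pelgos

Looking at the pairs, the operation is to swap the front and back halves of the string.
For "gospel" the result is "pelgos".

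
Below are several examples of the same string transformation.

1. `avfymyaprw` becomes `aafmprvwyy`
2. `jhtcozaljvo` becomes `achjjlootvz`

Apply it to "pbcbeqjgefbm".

bbbceefgjmpq

The pattern: sort the characters into alphabetical order.
For "pbcbeqjgefbm" the result is "bbbceefgjmpq".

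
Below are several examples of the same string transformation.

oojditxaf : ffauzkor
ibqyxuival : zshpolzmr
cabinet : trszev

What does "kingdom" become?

bzexuf

In each case the input is transformed by: shift every letter 9 places backward in the alphabet (wrapping around), then delete the last character.
On "kingdom": the first step gives "bzexufd", and the second then gives "bzexuf".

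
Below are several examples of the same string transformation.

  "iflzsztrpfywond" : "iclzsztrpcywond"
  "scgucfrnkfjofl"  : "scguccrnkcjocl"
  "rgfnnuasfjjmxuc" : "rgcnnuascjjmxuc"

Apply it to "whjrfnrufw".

Rule — replace every "f" with "c".
For "whjrfnrufw" the result is "whjrcnrucw".

whjrcnrucw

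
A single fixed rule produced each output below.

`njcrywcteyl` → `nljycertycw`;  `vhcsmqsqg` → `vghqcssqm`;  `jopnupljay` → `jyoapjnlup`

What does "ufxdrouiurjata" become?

uaftxadjrrouui

The rule is to take characters alternately from the front and the back (1st, last, 2nd, 2nd-last, ...).
Applying that to "ufxdrouiurjata" gives "uaftxadjrrouui".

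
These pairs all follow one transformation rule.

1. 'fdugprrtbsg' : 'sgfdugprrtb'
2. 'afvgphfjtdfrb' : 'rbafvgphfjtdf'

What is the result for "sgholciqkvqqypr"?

prsgholciqkvqqy

In each case the input is transformed by: move the last 2 characters to the front (rotate right by 2).
"sgholciqkvqqypr" → "prsgholciqkvqqy".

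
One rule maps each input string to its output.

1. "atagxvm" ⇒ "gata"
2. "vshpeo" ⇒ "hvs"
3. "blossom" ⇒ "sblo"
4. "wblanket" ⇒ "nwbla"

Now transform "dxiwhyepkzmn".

What's happening: delete the last 3 characters, then move the last character to the front.
Doing the same to "dxiwhyepkzmn": "kdxiwhyep".

kdxiwhyep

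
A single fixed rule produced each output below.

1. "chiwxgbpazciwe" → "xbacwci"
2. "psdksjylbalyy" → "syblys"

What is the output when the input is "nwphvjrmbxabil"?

What's happening: move the first 3 characters to the end (rotate left by 3), then keep every other character starting from the second (positions 2nd, 4th, 6th, ...).
For "nwphvjrmbxabil", step one produces "hvjrmbxabilnwp"; step two turns that into "vrbainp".
(Check on "chiwxgbpazciwe": → "wxgbpazciwechi" → "xbacwci" ✓)

vrbainp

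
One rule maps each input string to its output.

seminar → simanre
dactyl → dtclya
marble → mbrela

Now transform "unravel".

uarevln

The transformation: swap each adjacent pair of characters (1↔2, 3↔4, ...), then move the first character to the end.
Applying that to "unravel" gives "uarevln".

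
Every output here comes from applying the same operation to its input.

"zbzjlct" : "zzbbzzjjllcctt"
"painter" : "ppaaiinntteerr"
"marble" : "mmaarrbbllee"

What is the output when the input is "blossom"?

bblloossssoomm

What's happening: double every character.
On "blossom" that produces "bblloossssoomm".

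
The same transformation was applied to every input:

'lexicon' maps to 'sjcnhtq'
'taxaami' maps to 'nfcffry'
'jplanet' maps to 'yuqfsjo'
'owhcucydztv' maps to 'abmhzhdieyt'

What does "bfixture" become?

Looking at the pairs, the operation is to swap the first and last characters, then shift every letter 5 places forward in the alphabet (wrapping around).
For "bfixture", step one produces "efixturb"; step two turns that into "jkncyzwg".

jkncyzwg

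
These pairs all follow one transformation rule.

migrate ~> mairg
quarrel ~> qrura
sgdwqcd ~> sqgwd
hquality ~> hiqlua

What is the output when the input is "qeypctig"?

qtecyp

Rule — delete the last 2 characters, then take characters alternately from the front and the back (1st, last, 2nd, 2nd-last, ...).
Applying both steps to "qeypctig": "qeypct", then "qtecyp".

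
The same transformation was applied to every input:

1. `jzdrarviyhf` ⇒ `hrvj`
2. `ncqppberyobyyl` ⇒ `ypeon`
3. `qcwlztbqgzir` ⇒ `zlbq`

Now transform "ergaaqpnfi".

iape

Rule — keep one character in every 3, starting at position 1 (positions 1st, 4th, 7th, ...), then swap the first and last characters.
For "ergaaqpnfi" the result is "iape".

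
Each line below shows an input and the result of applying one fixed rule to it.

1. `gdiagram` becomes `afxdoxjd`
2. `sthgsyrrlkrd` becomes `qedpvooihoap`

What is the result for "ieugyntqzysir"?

The pattern: shift every letter 3 places backward in the alphabet (wrapping around), then move the first character to the end.
On "ieugyntqzysir" that produces "brdvkqnwvpfof".

brdvkqnwvpfof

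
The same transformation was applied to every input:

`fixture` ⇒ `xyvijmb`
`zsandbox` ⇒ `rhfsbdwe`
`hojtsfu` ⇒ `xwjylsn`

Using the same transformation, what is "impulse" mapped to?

ypwimqt

The transformation: move the first 3 characters to the end (rotate left by 3), then shift every letter 4 places forward in the alphabet (wrapping around).
Applying that to "impulse" gives "ypwimqt".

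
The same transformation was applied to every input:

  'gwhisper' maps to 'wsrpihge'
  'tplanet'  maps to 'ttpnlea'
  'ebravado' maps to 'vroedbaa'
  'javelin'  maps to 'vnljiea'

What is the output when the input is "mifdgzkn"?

Looking at the pairs, the operation is to sort the characters into reverse alphabetical order.
On "mifdgzkn" that produces "znmkigfd".

znmkigfd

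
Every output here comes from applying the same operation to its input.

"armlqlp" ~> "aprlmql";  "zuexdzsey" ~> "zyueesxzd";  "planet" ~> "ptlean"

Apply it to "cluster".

In each case the input is transformed by: take characters alternately from the front and the back (1st, last, 2nd, 2nd-last, ...).
On "cluster" that produces "crleuts".

crleuts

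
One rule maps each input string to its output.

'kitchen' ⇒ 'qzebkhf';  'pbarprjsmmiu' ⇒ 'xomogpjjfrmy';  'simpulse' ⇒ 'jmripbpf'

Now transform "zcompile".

ljmfibwz

In each case the input is transformed by: move the first 2 characters to the end (rotate left by 2), then shift every letter 3 places backward in the alphabet (wrapping around).
On "zcompile" that produces "ljmfibwz".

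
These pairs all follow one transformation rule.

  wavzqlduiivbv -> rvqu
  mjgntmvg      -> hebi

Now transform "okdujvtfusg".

jfyp

The pattern: shift every letter 5 places backward in the alphabet (wrapping around), then keep only the first 4 characters.
Applying that to "okdujvtfusg" gives "jfyp".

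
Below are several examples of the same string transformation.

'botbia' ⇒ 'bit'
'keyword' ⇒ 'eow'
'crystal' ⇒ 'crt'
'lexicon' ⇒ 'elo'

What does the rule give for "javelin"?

The transformation: sort the characters into alphabetical order, then keep every other character starting from the second (positions 2nd, 4th, 6th, ...).
Applying both steps to "javelin": "aeijlnv", then "ejn".

ejn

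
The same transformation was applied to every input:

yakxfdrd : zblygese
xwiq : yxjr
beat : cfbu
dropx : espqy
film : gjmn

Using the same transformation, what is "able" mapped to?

Looking at the pairs, the operation is to shift every letter 1 place forward in the alphabet (wrapping around).
Applying that to "able" gives "bcmf".

bcmf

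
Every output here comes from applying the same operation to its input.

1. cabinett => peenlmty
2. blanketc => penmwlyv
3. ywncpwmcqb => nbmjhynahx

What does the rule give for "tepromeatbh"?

emsepaczxpl

Each output is the input with this applied: shift every letter 11 places forward in the alphabet (wrapping around), then move the last 3 characters to the front (rotate right by 3).
For "tepromeatbh", step one produces "epaczxplems"; step two turns that into "emsepaczxpl".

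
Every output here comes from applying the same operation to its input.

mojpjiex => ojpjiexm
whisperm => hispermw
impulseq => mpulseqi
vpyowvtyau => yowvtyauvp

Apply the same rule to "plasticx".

lasticxp

The pattern: swap the front and back halves of the string, then move the last 3 characters to the front (rotate right by 3).
Starting from "plasticx": after the first operation, "ticxplas"; after the second, "lasticxp".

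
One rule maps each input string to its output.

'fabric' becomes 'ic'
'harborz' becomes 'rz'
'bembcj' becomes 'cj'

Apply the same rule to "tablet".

In each case the input is transformed by: keep only the last 2 characters.
"tablet" → "et".

et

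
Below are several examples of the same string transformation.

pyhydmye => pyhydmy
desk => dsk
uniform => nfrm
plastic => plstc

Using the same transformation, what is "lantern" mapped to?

lntrn

The pattern: remove every vowel.
Applying that to "lantern" gives "lntrn".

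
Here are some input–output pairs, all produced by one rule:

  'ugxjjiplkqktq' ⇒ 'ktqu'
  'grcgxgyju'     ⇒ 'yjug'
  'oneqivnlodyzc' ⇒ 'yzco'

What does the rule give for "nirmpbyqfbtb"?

btbn

The pattern: move the last 3 characters to the front (rotate right by 3), then keep only the first 4 characters.
Applying both steps to "nirmpbyqfbtb": "btbnirmpbyqf", then "btbn".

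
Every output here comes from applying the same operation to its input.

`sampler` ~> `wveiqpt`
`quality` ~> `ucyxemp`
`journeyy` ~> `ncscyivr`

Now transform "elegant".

The rule is to take characters alternately from the front and the back (1st, last, 2nd, 2nd-last, ...), then shift every letter 4 places forward in the alphabet (wrapping around).
"elegant" → "ixpriek".

ixpriek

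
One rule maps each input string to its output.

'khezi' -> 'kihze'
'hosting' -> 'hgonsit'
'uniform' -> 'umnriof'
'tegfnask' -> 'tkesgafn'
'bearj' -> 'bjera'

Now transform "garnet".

Rule — take characters alternately from the front and the back (1st, last, 2nd, 2nd-last, ...).
Applying that to "garnet" gives "gtaern".

gtaern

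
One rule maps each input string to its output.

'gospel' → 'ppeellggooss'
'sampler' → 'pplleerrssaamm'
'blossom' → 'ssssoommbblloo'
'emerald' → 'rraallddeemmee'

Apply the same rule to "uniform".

Looking at the pairs, the operation is to move the first 3 characters to the end (rotate left by 3), then double every character.
Applying both steps to "uniform": "formuni", then "ffoorrmmuunnii".
(Check on "blossom": → "ssomblo" → "ssssoommbblloo" ✓)

ffoorrmmuunnii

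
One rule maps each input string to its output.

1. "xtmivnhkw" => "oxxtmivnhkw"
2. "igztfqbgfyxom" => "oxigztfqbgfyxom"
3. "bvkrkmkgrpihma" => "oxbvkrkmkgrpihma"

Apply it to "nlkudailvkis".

oxnlkudailvkis

What's happening: prepend "ox".
On "nlkudailvkis" that produces "oxnlkudailvkis".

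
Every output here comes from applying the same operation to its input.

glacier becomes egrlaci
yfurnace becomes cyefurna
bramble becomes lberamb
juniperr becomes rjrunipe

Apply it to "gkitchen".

The rule is to swap the first and last characters, then move the last 2 characters to the front (rotate right by 2).
For "gkitchen", step one produces "nkitcheg"; step two turns that into "egnkitch".

egnkitch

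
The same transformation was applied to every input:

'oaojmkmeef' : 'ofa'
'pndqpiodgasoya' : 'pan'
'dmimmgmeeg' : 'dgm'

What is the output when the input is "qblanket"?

What's happening: take characters alternately from the front and the back (1st, last, 2nd, 2nd-last, ...), then keep only the first 3 characters.
For "qblanket", step one produces "qtbelkan"; step two turns that into "qtb".

qtb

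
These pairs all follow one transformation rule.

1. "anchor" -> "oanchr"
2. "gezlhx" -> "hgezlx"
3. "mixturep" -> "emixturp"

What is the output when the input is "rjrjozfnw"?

The rule is to move the last character to the front, then swap the first and last characters.
"rjrjozfnw" → "wrjrjozfn" → "nrjrjozfw".
(Check on "mixturep": → "pmixture" → "emixturp" ✓)

nrjrjozfw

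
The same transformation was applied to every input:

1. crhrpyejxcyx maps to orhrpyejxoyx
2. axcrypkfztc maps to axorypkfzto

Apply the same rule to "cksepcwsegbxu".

oksepowsegbxu

What's happening: replace every "c" with "o".
So "cksepcwsegbxu" becomes "oksepowsegbxu".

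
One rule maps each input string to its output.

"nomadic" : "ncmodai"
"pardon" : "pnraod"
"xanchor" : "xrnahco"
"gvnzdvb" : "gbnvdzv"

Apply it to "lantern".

The rule is to move the last character to the front, then swap each adjacent pair of characters (1↔2, 3↔4, ...).
Applying that to "lantern" gives "lnnaetr".
(Check on "pardon": → "npardo" → "pnraod" ✓)

lnnaetr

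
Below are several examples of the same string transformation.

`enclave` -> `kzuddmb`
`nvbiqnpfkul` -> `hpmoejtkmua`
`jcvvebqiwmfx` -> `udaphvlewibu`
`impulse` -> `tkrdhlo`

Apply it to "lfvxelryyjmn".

wdkqxxilmkeu

Rule — move the first 3 characters to the end (rotate left by 3), then shift every letter 1 place backward in the alphabet (wrapping around).
Starting from "lfvxelryyjmn": after the first operation, "xelryyjmnlfv"; after the second, "wdkqxxilmkeu".
(Check on "nvbiqnpfkul": → "iqnpfkulnvb" → "hpmoejtkmua" ✓)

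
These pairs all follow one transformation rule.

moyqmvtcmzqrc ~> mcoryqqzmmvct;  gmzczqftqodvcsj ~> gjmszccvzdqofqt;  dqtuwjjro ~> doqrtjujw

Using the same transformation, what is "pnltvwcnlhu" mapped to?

Rule — take characters alternately from the front and the back (1st, last, 2nd, 2nd-last, ...).
Applying that to "pnltvwcnlhu" gives "punhlltnvcw".

punhlltnvcw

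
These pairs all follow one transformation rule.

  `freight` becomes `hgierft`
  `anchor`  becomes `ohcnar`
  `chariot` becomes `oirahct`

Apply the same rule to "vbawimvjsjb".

jsjvmiwabvb

Rule — reverse the string, then move the first character to the end.
On "vbawimvjsjb": the first step gives "bjsjvmiwabv", and the second then gives "jsjvmiwabvb".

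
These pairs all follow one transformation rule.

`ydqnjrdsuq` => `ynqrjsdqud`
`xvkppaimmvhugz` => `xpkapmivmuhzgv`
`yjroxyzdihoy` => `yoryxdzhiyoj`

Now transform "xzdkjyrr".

What's happening: swap each adjacent pair of characters (1↔2, 3↔4, ...), then move the first character to the end.
Applying both steps to "xzdkjyrr": "zxkdyjrr", then "xkdyjrrz".

xkdyjrrz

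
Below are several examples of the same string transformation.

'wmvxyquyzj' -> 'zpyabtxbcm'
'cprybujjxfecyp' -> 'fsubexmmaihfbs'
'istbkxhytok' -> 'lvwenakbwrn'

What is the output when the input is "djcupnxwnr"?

gmfxsqazqu

The rule is to shift every letter 3 places forward in the alphabet (wrapping around).
For "djcupnxwnr" the result is "gmfxsqazqu".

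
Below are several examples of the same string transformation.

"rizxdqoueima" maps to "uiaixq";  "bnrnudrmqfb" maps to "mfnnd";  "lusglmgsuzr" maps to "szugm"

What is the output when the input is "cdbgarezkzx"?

The pattern: keep every other character starting from the second (positions 2nd, 4th, 6th, ...), then move the first 3 characters to the end (rotate left by 3).
Working it through for "cdbgarezkzx": intermediate "dgrzz", final "zzdgr".

zzdgr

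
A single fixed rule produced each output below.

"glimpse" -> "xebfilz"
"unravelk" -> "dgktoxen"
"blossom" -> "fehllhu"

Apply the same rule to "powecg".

The pattern: swap the first and last characters, then shift every letter 7 places backward in the alphabet (wrapping around).
Applying both steps to "powecg": "gowecp", then "zhpxvi".

zhpxvi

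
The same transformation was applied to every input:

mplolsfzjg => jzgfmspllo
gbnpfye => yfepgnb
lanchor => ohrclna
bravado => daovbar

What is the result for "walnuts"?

tusnwla

The pattern: move the last 2 characters to the front (rotate right by 2), then take characters alternately from the front and the back (1st, last, 2nd, 2nd-last, ...).
"walnuts" → "tswalnu" → "tusnwla".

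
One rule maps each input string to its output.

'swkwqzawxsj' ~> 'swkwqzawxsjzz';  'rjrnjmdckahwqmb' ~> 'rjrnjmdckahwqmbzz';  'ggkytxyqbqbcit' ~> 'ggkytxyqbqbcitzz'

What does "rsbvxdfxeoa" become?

In each case the input is transformed by: append "zz".
On "rsbvxdfxeoa" that produces "rsbvxdfxeoazz".

rsbvxdfxeoazz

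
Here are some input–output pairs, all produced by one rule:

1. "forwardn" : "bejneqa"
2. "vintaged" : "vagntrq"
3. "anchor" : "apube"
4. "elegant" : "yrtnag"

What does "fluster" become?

The rule is to delete the first character, then shift every letter 13 places forward in the alphabet (wrapping around) — i.e. ROT13.
"fluster" → "yhfgre".

yhfgre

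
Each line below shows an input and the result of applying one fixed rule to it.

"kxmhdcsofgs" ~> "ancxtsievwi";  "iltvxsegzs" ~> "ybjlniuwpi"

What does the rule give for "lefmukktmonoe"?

Rule — shift every letter 10 places backward in the alphabet (wrapping around).
"lefmukktmonoe" → "buvckaajcedeu".

buvckaajcedeu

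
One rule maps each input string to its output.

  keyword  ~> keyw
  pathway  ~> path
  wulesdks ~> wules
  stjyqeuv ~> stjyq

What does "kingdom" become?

king

In each case the input is transformed by: delete the last 3 characters.
So "kingdom" becomes "king".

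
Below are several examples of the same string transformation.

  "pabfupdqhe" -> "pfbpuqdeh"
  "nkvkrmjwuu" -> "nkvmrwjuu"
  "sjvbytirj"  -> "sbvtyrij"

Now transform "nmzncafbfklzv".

Rule — swap each adjacent pair of characters (1↔2, 3↔4, ...), then delete the first character.
Applying that to "nmzncafbfklzv" gives "nnzacbfkfzlv".

nnzacbfkfzlv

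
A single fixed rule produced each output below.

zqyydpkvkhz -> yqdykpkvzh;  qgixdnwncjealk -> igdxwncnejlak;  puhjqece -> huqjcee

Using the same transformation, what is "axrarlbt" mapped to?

Looking at the pairs, the operation is to delete the first character, then swap each adjacent pair of characters (1↔2, 3↔4, ...).
For "axrarlbt" the result is "rxrablt".

rxrablt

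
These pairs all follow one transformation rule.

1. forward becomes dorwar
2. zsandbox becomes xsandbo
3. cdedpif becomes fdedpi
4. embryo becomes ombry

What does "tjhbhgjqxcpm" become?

Each output is the input with this applied: swap the first and last characters, then delete the last character.
For "tjhbhgjqxcpm", step one produces "mjhbhgjqxcpt"; step two turns that into "mjhbhgjqxcp".
(Check on "forward": → "dorwarf" → "dorwar" ✓)

mjhbhgjqxcp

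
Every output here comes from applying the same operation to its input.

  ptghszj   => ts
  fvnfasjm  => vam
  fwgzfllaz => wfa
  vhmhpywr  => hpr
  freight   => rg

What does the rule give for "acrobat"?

Each output is the input with this applied: keep one character in every 3, starting at position 2 (positions 2nd, 5th, 8th, ...).
For "acrobat" the result is "cb".

cb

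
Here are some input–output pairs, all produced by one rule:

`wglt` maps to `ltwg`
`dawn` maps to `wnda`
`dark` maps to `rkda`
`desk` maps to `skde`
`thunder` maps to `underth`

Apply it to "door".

ordo

The pattern: move the first 2 characters to the end (rotate left by 2).
Applying that to "door" gives "ordo".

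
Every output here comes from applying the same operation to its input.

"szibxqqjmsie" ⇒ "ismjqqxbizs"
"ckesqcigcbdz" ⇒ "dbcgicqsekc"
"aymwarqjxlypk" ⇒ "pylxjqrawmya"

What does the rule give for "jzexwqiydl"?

dyiqwxezj

In each case the input is transformed by: delete the last character, then reverse the string.
Working it through for "jzexwqiydl": intermediate "jzexwqiyd", final "dyiqwxezj".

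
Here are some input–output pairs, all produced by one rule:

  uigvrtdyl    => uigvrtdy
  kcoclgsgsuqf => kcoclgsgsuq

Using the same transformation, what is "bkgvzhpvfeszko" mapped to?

The rule is to delete the last character.
On "bkgvzhpvfeszko" that produces "bkgvzhpvfeszk".

bkgvzhpvfeszk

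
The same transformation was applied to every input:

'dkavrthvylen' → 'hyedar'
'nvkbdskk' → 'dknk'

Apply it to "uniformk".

omui

Each output is the input with this applied: swap the front and back halves of the string, then keep every other character starting from the first (positions 1st, 3rd, 5th, ...).
Working it through for "uniformk": intermediate "ormkunif", final "omui".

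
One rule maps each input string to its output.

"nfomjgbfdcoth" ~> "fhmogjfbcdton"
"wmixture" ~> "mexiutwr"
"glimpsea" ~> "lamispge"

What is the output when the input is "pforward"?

What's happening: swap the first and last characters, then swap each adjacent pair of characters (1↔2, 3↔4, ...).
For "pforward", step one produces "dforwarp"; step two turns that into "fdroawpr".

fdroawpr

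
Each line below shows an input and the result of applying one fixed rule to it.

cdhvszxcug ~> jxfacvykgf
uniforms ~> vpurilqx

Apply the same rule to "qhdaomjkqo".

Rule — reverse the string, then shift every letter 3 places forward in the alphabet (wrapping around).
"qhdaomjkqo" → "oqkjmoadhq" → "rtnmprdgkt".

rtnmprdgkt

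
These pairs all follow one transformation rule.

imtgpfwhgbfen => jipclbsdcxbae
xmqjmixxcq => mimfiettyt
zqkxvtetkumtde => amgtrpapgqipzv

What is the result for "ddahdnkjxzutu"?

qzwdzjgftvqpz

In each case the input is transformed by: shift every letter 4 places backward in the alphabet (wrapping around), then swap the first and last characters.
For "ddahdnkjxzutu" the result is "qzwdzjgftvqpz".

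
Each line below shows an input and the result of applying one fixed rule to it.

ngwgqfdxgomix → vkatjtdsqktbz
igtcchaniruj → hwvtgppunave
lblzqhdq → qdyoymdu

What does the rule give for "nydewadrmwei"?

In each case the input is transformed by: shift every letter 13 places forward in the alphabet (wrapping around) — i.e. ROT13, then move the last 2 characters to the front (rotate right by 2).
Applying both steps to "nydewadrmwei": "alqrjnqezjrv", then "rvalqrjnqezj".

rvalqrjnqezj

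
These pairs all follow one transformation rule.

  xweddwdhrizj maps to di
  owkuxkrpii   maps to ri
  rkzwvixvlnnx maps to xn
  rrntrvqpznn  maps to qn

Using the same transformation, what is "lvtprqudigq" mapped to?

ug

Looking at the pairs, the operation is to keep one character in every 3, starting at position 1 (positions 1st, 4th, 7th, ...), then keep only the last 2 characters.
Doing the same to "lvtprqudigq": "ug".
(Check on "xweddwdhrizj": → "xddi" → "di" ✓)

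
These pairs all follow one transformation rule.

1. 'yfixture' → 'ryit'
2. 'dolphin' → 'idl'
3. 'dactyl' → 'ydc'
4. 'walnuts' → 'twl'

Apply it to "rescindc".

drsi

In each case the input is transformed by: move the last 3 characters to the front (rotate right by 3), then keep every other character starting from the second (positions 2nd, 4th, 6th, ...).
Applying both steps to "rescindc": "ndcresci", then "drsi".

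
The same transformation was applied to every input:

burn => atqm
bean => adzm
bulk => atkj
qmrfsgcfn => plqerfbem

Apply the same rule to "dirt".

chqs

The transformation: shift every letter 1 place backward in the alphabet (wrapping around).
"dirt" → "chqs".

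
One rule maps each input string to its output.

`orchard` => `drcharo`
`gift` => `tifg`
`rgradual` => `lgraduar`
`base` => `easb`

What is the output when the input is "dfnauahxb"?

Rule — swap the first and last characters.
For "dfnauahxb" the result is "bfnauahxd".

bfnauahxd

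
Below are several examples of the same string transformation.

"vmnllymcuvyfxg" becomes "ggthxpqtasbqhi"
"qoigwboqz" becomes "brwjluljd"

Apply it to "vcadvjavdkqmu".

Looking at the pairs, the operation is to shift every letter 5 places backward in the alphabet (wrapping around), then move the first 3 characters to the end (rotate left by 3).
Doing the same to "vcadvjavdkqmu": "yqevqyflhpqxv".
(Check on "vmnllymcuvyfxg": → "qhiggthxpqtasb" → "ggthxpqtasbqhi" ✓)

yqevqyflhpqxv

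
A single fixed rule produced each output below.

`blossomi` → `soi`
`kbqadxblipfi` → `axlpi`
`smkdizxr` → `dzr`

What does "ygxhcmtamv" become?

Each output is the input with this applied: delete the first 3 characters, then keep every other character starting from the first (positions 1st, 3rd, 5th, ...).
Applying both steps to "ygxhcmtamv": "hcmtamv", then "hmav".
(Check on "smkdizxr": → "dizxr" → "dzr" ✓)

hmav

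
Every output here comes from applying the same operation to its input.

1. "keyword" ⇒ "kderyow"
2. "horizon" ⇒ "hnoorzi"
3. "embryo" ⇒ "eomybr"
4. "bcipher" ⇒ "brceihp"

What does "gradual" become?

glraaud

The pattern: take characters alternately from the front and the back (1st, last, 2nd, 2nd-last, ...).
Doing the same to "gradual": "glraaud".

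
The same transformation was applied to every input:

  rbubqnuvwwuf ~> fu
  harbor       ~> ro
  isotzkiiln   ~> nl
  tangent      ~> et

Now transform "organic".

nc

Each output is the input with this applied: swap each adjacent pair of characters (1↔2, 3↔4, ...), then keep only the last 2 characters.
So "organic" becomes "nc".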